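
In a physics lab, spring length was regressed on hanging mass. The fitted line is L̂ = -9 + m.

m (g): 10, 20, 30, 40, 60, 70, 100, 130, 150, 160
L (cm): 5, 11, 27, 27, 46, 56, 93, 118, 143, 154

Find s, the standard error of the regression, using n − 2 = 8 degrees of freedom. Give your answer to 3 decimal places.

s = 4.243

m=10: L̂ = -9 + 10 = 1; e = 5 − 1 = 4
m=20: L̂ = -9 + 20 = 11; e = 11 − 11 = 0
m=30: L̂ = -9 + 30 = 21; e = 27 − 21 = 6
m=40: L̂ = -9 + 40 = 31; e = 27 − 31 = -4
m=60: L̂ = -9 + 60 = 51; e = 46 − 51 = -5
m=70: L̂ = -9 + 70 = 61; e = 56 − 61 = -5
m=100: L̂ = -9 + 100 = 91; e = 93 − 91 = 2
m=130: L̂ = -9 + 130 = 121; e = 118 − 121 = -3
m=150: L̂ = -9 + 150 = 141; e = 143 − 141 = 2
m=160: L̂ = -9 + 160 = 151; e = 154 − 151 = 3
SSE = 16 + 0 + 36 + 16 + 25 + 25 + 4 + 9 + 4 + 9 = 144
s = √(144/8) = √18 ≈ 4.243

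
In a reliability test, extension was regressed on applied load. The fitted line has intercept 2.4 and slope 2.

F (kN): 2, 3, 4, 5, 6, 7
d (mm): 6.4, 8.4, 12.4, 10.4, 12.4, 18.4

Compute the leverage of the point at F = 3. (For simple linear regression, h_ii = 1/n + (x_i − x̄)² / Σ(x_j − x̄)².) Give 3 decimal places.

h = 0.295

F̄ = (2 + 3 + 4 + 5 + 6 + 7)/6 = 4.5
Σ(F − F̄)² = 6.25 + 2.25 + 0.25 + 0.25 + 2.25 + 6.25 = 17.5
h = 1/6 + (-1.5)²/17.5 = 0.166667 + 0.128571 = 0.295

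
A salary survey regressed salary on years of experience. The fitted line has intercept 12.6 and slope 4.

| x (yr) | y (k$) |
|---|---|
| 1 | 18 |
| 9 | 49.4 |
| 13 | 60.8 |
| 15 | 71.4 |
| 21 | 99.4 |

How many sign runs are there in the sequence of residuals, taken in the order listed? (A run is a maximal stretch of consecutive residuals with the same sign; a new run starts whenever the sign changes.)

x=1: ŷ = 12.6 + 4·1 = 16.6; e = 18 − 16.6 = 1.4
x=9: ŷ = 12.6 + 4·9 = 48.6; e = 49.4 − 48.6 = 0.8
x=13: ŷ = 12.6 + 4·13 = 64.6; e = 60.8 − 64.6 = -3.8
x=15: ŷ = 12.6 + 4·15 = 72.6; e = 71.4 − 72.6 = -1.2
x=21: ŷ = 12.6 + 4·21 = 96.6; e = 99.4 − 96.6 = 2.8
Signs: + + − − +
Runs: +×2, −×2, +×1 → 3

3 runs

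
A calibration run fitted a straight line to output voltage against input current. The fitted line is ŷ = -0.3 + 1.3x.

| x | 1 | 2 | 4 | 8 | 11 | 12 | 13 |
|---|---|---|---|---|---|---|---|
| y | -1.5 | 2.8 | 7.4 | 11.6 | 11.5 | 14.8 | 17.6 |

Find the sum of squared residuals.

SSE = 22.5

x=1: ŷ = -0.3 + 1.3·1 = 1; r = -1.5 − 1 = -2.5
x=2: ŷ = -0.3 + 1.3·2 = 2.3; r = 2.8 − 2.3 = 0.5
x=4: ŷ = -0.3 + 1.3·4 = 4.9; r = 7.4 − 4.9 = 2.5
x=8: ŷ = -0.3 + 1.3·8 = 10.1; r = 11.6 − 10.1 = 1.5
x=11: ŷ = -0.3 + 1.3·11 = 14; r = 11.5 − 14 = -2.5
x=12: ŷ = -0.3 + 1.3·12 = 15.3; r = 14.8 − 15.3 = -0.5
x=13: ŷ = -0.3 + 1.3·13 = 16.6; r = 17.6 − 16.6 = 1
SSE = 6.25 + 0.25 + 6.25 + 2.25 + 6.25 + 0.25 + 1 = 22.5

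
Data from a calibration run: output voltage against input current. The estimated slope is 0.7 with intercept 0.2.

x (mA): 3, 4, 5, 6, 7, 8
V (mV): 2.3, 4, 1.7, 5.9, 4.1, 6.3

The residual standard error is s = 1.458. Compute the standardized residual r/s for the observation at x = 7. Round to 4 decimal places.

-0.6859

V̂ = 0.2 + 0.7·7 = 5.1
r = 4.1 − 5.1 = -1
r/s = -1 / 1.458 = -0.6859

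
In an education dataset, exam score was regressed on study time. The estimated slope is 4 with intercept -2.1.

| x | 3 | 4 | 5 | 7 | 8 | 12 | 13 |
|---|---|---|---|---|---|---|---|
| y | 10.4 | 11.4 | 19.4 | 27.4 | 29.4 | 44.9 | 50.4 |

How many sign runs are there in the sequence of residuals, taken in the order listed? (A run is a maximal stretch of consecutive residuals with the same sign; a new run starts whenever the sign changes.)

x=3: ŷ = -2.1 + 4·3 = 9.9; r = 10.4 − 9.9 = 0.5
x=4: ŷ = -2.1 + 4·4 = 13.9; r = 11.4 − 13.9 = -2.5
x=5: ŷ = -2.1 + 4·5 = 17.9; r = 19.4 − 17.9 = 1.5
x=7: ŷ = -2.1 + 4·7 = 25.9; r = 27.4 − 25.9 = 1.5
x=8: ŷ = -2.1 + 4·8 = 29.9; r = 29.4 − 29.9 = -0.5
x=12: ŷ = -2.1 + 4·12 = 45.9; r = 44.9 − 45.9 = -1
x=13: ŷ = -2.1 + 4·13 = 49.9; r = 50.4 − 49.9 = 0.5
Signs: + − + + − − +
Runs: +×1, −×1, +×2, −×2, +×1 → 5

5 runs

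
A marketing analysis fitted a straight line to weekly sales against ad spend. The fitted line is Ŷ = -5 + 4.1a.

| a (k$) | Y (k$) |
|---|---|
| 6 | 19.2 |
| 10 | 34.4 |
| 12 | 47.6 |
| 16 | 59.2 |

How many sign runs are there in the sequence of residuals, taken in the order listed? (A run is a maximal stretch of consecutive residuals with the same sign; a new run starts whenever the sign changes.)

a=6: Ŷ = -5 + 4.1·6 = 19.6; e = 19.2 − 19.6 = -0.4
a=10: Ŷ = -5 + 4.1·10 = 36; e = 34.4 − 36 = -1.6
a=12: Ŷ = -5 + 4.1·12 = 44.2; e = 47.6 − 44.2 = 3.4
a=16: Ŷ = -5 + 4.1·16 = 60.6; e = 59.2 − 60.6 = -1.4
Signs: − − + −
Runs: −×2, +×1, −×1 → 3

3 runs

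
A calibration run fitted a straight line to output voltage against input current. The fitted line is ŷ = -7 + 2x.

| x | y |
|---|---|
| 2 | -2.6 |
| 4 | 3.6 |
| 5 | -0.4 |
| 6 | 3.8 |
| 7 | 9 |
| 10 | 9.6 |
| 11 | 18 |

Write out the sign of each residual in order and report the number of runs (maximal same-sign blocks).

x=2: ŷ = -7 + 2·2 = -3; e = -2.6 − (-3) = 0.4
x=4: ŷ = -7 + 2·4 = 1; e = 3.6 − 1 = 2.6
x=5: ŷ = -7 + 2·5 = 3; e = -0.4 − 3 = -3.4
x=6: ŷ = -7 + 2·6 = 5; e = 3.8 − 5 = -1.2
x=7: ŷ = -7 + 2·7 = 7; e = 9 − 7 = 2
x=10: ŷ = -7 + 2·10 = 13; e = 9.6 − 13 = -3.4
x=11: ŷ = -7 + 2·11 = 15; e = 18 − 15 = 3
Signs: + + − − + − +
Runs: +×2, −×2, +×1, −×1, +×1 → 5

5 runs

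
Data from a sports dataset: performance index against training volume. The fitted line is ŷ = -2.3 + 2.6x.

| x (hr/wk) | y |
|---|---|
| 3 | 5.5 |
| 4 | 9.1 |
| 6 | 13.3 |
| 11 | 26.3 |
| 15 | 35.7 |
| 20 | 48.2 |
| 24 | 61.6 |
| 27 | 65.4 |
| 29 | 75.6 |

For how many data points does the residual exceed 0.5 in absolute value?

6

x=3: ŷ = -2.3 + 2.6·3 = 5.5; r = 5.5 − 5.5 = 0
x=4: ŷ = -2.3 + 2.6·4 = 8.1; r = 9.1 − 8.1 = 1
x=6: ŷ = -2.3 + 2.6·6 = 13.3; r = 13.3 − 13.3 = 0
x=11: ŷ = -2.3 + 2.6·11 = 26.3; r = 26.3 − 26.3 = 0
x=15: ŷ = -2.3 + 2.6·15 = 36.7; r = 35.7 − 36.7 = -1
x=20: ŷ = -2.3 + 2.6·20 = 49.7; r = 48.2 − 49.7 = -1.5
x=24: ŷ = -2.3 + 2.6·24 = 60.1; r = 61.6 − 60.1 = 1.5
x=27: ŷ = -2.3 + 2.6·27 = 67.9; r = 65.4 − 67.9 = -2.5
x=29: ŷ = -2.3 + 2.6·29 = 73.1; r = 75.6 − 73.1 = 2.5
|r| > 0.5: x=4 (|r|=1), x=15 (|r|=1), x=20 (|r|=1.5), x=24 (|r|=1.5), x=27 (|r|=2.5), x=29 (|r|=2.5) → 6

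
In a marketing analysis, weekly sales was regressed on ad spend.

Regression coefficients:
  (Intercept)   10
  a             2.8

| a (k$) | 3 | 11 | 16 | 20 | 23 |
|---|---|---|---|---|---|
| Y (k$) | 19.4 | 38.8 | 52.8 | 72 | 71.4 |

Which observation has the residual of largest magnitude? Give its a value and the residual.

a = 20, e = 6

a=3: Ŷ = 10 + 2.8·3 = 18.4; e = 19.4 − 18.4 = 1
a=11: Ŷ = 10 + 2.8·11 = 40.8; e = 38.8 − 40.8 = -2
a=16: Ŷ = 10 + 2.8·16 = 54.8; e = 52.8 − 54.8 = -2
a=20: Ŷ = 10 + 2.8·20 = 66; e = 72 − 66 = 6
a=23: Ŷ = 10 + 2.8·23 = 74.4; e = 71.4 − 74.4 = -3
Largest |e| is 6 at a = 20, residual 6.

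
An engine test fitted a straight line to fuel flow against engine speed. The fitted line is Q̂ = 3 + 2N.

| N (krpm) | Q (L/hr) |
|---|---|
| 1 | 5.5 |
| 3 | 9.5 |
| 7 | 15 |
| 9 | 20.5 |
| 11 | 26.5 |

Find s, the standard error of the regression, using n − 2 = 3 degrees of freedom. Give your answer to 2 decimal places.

s = 1.53

N=1: Q̂ = 3 + 2·1 = 5; r = 5.5 − 5 = 0.5
N=3: Q̂ = 3 + 2·3 = 9; r = 9.5 − 9 = 0.5
N=7: Q̂ = 3 + 2·7 = 17; r = 15 − 17 = -2
N=9: Q̂ = 3 + 2·9 = 21; r = 20.5 − 21 = -0.5
N=11: Q̂ = 3 + 2·11 = 25; r = 26.5 − 25 = 1.5
SSE = 0.25 + 0.25 + 4 + 0.25 + 2.25 = 7
s = √(7/3) = √2.33333 ≈ 1.53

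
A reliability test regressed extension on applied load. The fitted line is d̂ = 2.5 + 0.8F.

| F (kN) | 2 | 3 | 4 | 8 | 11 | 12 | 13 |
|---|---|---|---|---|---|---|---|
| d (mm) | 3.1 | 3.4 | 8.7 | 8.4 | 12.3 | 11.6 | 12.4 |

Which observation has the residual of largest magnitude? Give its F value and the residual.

F = 4, e = 3

F=2: d̂ = 2.5 + 0.8·2 = 4.1; e = 3.1 − 4.1 = -1
F=3: d̂ = 2.5 + 0.8·3 = 4.9; e = 3.4 − 4.9 = -1.5
F=4: d̂ = 2.5 + 0.8·4 = 5.7; e = 8.7 − 5.7 = 3
F=8: d̂ = 2.5 + 0.8·8 = 8.9; e = 8.4 − 8.9 = -0.5
F=11: d̂ = 2.5 + 0.8·11 = 11.3; e = 12.3 − 11.3 = 1
F=12: d̂ = 2.5 + 0.8·12 = 12.1; e = 11.6 − 12.1 = -0.5
F=13: d̂ = 2.5 + 0.8·13 = 12.9; e = 12.4 − 12.9 = -0.5
Largest |e| is 3 at F = 4, residual 3.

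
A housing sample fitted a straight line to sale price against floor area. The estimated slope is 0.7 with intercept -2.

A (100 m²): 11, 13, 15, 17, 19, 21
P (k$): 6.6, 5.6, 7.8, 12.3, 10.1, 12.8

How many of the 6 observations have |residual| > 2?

1

A=11: ŷ = -2 + 0.7·11 = 5.7; r = 6.6 − 5.7 = 0.9
A=13: ŷ = -2 + 0.7·13 = 7.1; r = 5.6 − 7.1 = -1.5
A=15: ŷ = -2 + 0.7·15 = 8.5; r = 7.8 − 8.5 = -0.7
A=17: ŷ = -2 + 0.7·17 = 9.9; r = 12.3 − 9.9 = 2.4
A=19: ŷ = -2 + 0.7·19 = 11.3; r = 10.1 − 11.3 = -1.2
A=21: ŷ = -2 + 0.7·21 = 12.7; r = 12.8 − 12.7 = 0.1
|r| > 2: A=17 (|r|=2.4) → 1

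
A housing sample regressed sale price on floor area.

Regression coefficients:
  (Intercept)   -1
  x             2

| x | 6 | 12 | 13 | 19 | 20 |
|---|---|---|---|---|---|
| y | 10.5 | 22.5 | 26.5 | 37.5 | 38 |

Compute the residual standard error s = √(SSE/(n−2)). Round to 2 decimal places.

x=6: ŷ = -1 + 2·6 = 11; r = 10.5 − 11 = -0.5
x=12: ŷ = -1 + 2·12 = 23; r = 22.5 − 23 = -0.5
x=13: ŷ = -1 + 2·13 = 25; r = 26.5 − 25 = 1.5
x=19: ŷ = -1 + 2·19 = 37; r = 37.5 − 37 = 0.5
x=20: ŷ = -1 + 2·20 = 39; r = 38 − 39 = -1
SSE = 0.25 + 0.25 + 2.25 + 0.25 + 1 = 4
s = √(4/3) = √1.33333 ≈ 1.15

s = 1.15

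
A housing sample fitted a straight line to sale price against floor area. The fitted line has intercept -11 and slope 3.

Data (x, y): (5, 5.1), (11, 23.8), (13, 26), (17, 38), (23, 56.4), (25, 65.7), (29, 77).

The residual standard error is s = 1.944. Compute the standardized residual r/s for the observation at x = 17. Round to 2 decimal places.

ŷ = -11 + 3·17 = 40
r = 38 − 40 = -2
r/s = -2 / 1.944 = -1.03

-1.03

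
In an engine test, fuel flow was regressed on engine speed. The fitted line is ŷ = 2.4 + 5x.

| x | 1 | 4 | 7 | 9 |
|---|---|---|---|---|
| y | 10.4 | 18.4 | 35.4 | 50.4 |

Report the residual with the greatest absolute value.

x=1: ŷ = 2.4 + 5·1 = 7.4; e = 10.4 − 7.4 = 3
x=4: ŷ = 2.4 + 5·4 = 22.4; e = 18.4 − 22.4 = -4
x=7: ŷ = 2.4 + 5·7 = 37.4; e = 35.4 − 37.4 = -2
x=9: ŷ = 2.4 + 5·9 = 47.4; e = 50.4 − 47.4 = 3
Largest |e| is 4 at x = 4, residual -4.

e = -4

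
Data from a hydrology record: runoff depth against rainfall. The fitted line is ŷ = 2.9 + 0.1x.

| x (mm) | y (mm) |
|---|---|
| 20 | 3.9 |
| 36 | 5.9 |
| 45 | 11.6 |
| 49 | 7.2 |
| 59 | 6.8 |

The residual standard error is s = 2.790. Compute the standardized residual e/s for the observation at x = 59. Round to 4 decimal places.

-0.7168

ŷ = 2.9 + 0.1·59 = 8.8
e = 6.8 − 8.8 = -2
e/s = -2 / 2.790 = -0.7168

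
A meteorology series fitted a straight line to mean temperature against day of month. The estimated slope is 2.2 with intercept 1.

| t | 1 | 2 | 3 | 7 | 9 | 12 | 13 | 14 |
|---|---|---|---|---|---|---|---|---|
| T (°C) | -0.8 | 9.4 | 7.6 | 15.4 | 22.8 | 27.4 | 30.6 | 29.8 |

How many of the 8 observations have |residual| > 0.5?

6

t=1: T̂ = 1 + 2.2·1 = 3.2; e = -0.8 − 3.2 = -4
t=2: T̂ = 1 + 2.2·2 = 5.4; e = 9.4 − 5.4 = 4
t=3: T̂ = 1 + 2.2·3 = 7.6; e = 7.6 − 7.6 = 0
t=7: T̂ = 1 + 2.2·7 = 16.4; e = 15.4 − 16.4 = -1
t=9: T̂ = 1 + 2.2·9 = 20.8; e = 22.8 − 20.8 = 2
t=12: T̂ = 1 + 2.2·12 = 27.4; e = 27.4 − 27.4 = 0
t=13: T̂ = 1 + 2.2·13 = 29.6; e = 30.6 − 29.6 = 1
t=14: T̂ = 1 + 2.2·14 = 31.8; e = 29.8 − 31.8 = -2
|e| > 0.5: t=1 (|e|=4), t=2 (|e|=4), t=7 (|e|=1), t=9 (|e|=2), t=13 (|e|=1), t=14 (|e|=2) → 6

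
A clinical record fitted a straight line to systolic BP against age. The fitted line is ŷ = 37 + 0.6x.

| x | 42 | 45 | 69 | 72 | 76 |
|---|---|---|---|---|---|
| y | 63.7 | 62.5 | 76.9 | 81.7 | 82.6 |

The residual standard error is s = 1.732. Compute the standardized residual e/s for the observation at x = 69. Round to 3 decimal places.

ŷ = 37 + 0.6·69 = 78.4
e = 76.9 − 78.4 = -1.5
e/s = -1.5 / 1.732 = -0.866

-0.866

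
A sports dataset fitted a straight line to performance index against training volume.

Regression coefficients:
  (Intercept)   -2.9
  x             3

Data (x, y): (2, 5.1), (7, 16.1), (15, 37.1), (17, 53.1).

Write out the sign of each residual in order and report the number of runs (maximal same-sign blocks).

x=2: ŷ = -2.9 + 3·2 = 3.1; r = 5.1 − 3.1 = 2
x=7: ŷ = -2.9 + 3·7 = 18.1; r = 16.1 − 18.1 = -2
x=15: ŷ = -2.9 + 3·15 = 42.1; r = 37.1 − 42.1 = -5
x=17: ŷ = -2.9 + 3·17 = 48.1; r = 53.1 − 48.1 = 5
Signs: + − − +
Runs: +×1, −×2, +×1 → 3

3 runs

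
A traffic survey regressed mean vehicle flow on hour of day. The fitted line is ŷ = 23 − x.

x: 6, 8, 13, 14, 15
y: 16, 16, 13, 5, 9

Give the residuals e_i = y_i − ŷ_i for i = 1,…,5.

-1, 1, 3, -4, 1

x=6: ŷ = 23 − 6 = 17; e = 16 − 17 = -1
x=8: ŷ = 23 − 8 = 15; e = 16 − 15 = 1
x=13: ŷ = 23 − 13 = 10; e = 13 − 10 = 3
x=14: ŷ = 23 − 14 = 9; e = 5 − 9 = -4
x=15: ŷ = 23 − 15 = 8; e = 9 − 8 = 1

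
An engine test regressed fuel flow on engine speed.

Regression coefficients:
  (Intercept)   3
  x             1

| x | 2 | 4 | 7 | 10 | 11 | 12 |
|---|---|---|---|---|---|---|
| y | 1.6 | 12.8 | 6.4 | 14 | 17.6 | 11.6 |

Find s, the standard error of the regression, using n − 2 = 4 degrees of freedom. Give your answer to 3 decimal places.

x=2: ŷ = 3 + 2 = 5; e = 1.6 − 5 = -3.4
x=4: ŷ = 3 + 4 = 7; e = 12.8 − 7 = 5.8
x=7: ŷ = 3 + 7 = 10; e = 6.4 − 10 = -3.6
x=10: ŷ = 3 + 10 = 13; e = 14 − 13 = 1
x=11: ŷ = 3 + 11 = 14; e = 17.6 − 14 = 3.6
x=12: ŷ = 3 + 12 = 15; e = 11.6 − 15 = -3.4
SSE = 11.56 + 33.64 + 12.96 + 1 + 12.96 + 11.56 = 83.68
s = √(83.68/4) = √20.92 ≈ 4.574

s = 4.574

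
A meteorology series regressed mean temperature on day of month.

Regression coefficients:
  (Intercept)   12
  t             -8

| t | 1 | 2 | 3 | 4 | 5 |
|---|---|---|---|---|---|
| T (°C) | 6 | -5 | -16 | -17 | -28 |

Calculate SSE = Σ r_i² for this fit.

SSE = 30

t=1: T̂ = 12 − 8·1 = 4; r = 6 − 4 = 2
t=2: T̂ = 12 − 8·2 = -4; r = -5 − (-4) = -1
t=3: T̂ = 12 − 8·3 = -12; r = -16 − (-12) = -4
t=4: T̂ = 12 − 8·4 = -20; r = -17 − (-20) = 3
t=5: T̂ = 12 − 8·5 = -28; r = -28 − (-28) = 0
SSE = 4 + 1 + 16 + 9 + 0 = 30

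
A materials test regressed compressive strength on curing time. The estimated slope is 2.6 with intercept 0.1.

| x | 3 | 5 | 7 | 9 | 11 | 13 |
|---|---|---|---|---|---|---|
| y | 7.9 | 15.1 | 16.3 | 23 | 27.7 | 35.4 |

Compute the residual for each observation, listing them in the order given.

0, 2, -2, -0.5, -1, 1.5

x=3: ŷ = 0.1 + 2.6·3 = 7.9; e = 7.9 − 7.9 = 0
x=5: ŷ = 0.1 + 2.6·5 = 13.1; e = 15.1 − 13.1 = 2
x=7: ŷ = 0.1 + 2.6·7 = 18.3; e = 16.3 − 18.3 = -2
x=9: ŷ = 0.1 + 2.6·9 = 23.5; e = 23 − 23.5 = -0.5
x=11: ŷ = 0.1 + 2.6·11 = 28.7; e = 27.7 − 28.7 = -1
x=13: ŷ = 0.1 + 2.6·13 = 33.9; e = 35.4 − 33.9 = 1.5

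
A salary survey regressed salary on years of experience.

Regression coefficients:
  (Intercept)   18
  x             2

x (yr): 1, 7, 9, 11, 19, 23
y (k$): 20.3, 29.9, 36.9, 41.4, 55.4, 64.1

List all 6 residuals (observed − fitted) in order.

0.3, -2.1, 0.9, 1.4, -0.6, 0.1

x=1: ŷ = 18 + 2·1 = 20; r = 20.3 − 20 = 0.3
x=7: ŷ = 18 + 2·7 = 32; r = 29.9 − 32 = -2.1
x=9: ŷ = 18 + 2·9 = 36; r = 36.9 − 36 = 0.9
x=11: ŷ = 18 + 2·11 = 40; r = 41.4 − 40 = 1.4
x=19: ŷ = 18 + 2·19 = 56; r = 55.4 − 56 = -0.6
x=23: ŷ = 18 + 2·23 = 64; r = 64.1 − 64 = 0.1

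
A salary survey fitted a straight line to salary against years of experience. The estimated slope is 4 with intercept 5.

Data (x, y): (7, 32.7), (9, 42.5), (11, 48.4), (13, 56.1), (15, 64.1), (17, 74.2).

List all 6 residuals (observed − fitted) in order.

-0.3, 1.5, -0.6, -0.9, -0.9, 1.2

x=7: ŷ = 5 + 4·7 = 33; r = 32.7 − 33 = -0.3
x=9: ŷ = 5 + 4·9 = 41; r = 42.5 − 41 = 1.5
x=11: ŷ = 5 + 4·11 = 49; r = 48.4 − 49 = -0.6
x=13: ŷ = 5 + 4·13 = 57; r = 56.1 − 57 = -0.9
x=15: ŷ = 5 + 4·15 = 65; r = 64.1 − 65 = -0.9
x=17: ŷ = 5 + 4·17 = 73; r = 74.2 − 73 = 1.2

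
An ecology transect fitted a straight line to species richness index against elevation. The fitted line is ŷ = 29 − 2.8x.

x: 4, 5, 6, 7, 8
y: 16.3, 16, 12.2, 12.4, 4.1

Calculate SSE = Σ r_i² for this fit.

x=4: ŷ = 29 − 2.8·4 = 17.8; r = 16.3 − 17.8 = -1.5
x=5: ŷ = 29 − 2.8·5 = 15; r = 16 − 15 = 1
x=6: ŷ = 29 − 2.8·6 = 12.2; r = 12.2 − 12.2 = 0
x=7: ŷ = 29 − 2.8·7 = 9.4; r = 12.4 − 9.4 = 3
x=8: ŷ = 29 − 2.8·8 = 6.6; r = 4.1 − 6.6 = -2.5
SSE = 2.25 + 1 + 0 + 9 + 6.25 = 18.5

SSE = 18.5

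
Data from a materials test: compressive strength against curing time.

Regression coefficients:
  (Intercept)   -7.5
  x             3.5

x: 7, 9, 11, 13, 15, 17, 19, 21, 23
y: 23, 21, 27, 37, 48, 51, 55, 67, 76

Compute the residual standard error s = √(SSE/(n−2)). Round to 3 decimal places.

s = 3.742

x=7: ŷ = -7.5 + 3.5·7 = 17; r = 23 − 17 = 6
x=9: ŷ = -7.5 + 3.5·9 = 24; r = 21 − 24 = -3
x=11: ŷ = -7.5 + 3.5·11 = 31; r = 27 − 31 = -4
x=13: ŷ = -7.5 + 3.5·13 = 38; r = 37 − 38 = -1
x=15: ŷ = -7.5 + 3.5·15 = 45; r = 48 − 45 = 3
x=17: ŷ = -7.5 + 3.5·17 = 52; r = 51 − 52 = -1
x=19: ŷ = -7.5 + 3.5·19 = 59; r = 55 − 59 = -4
x=21: ŷ = -7.5 + 3.5·21 = 66; r = 67 − 66 = 1
x=23: ŷ = -7.5 + 3.5·23 = 73; r = 76 − 73 = 3
SSE = 36 + 9 + 16 + 1 + 9 + 1 + 16 + 1 + 9 = 98
s = √(98/7) = √14 ≈ 3.742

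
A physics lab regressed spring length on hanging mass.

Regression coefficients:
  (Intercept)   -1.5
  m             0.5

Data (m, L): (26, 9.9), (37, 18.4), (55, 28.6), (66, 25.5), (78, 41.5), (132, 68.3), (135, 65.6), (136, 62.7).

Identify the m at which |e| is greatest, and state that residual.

m=26: L̂ = -1.5 + 0.5·26 = 11.5; e = 9.9 − 11.5 = -1.6
m=37: L̂ = -1.5 + 0.5·37 = 17; e = 18.4 − 17 = 1.4
m=55: L̂ = -1.5 + 0.5·55 = 26; e = 28.6 − 26 = 2.6
m=66: L̂ = -1.5 + 0.5·66 = 31.5; e = 25.5 − 31.5 = -6
m=78: L̂ = -1.5 + 0.5·78 = 37.5; e = 41.5 − 37.5 = 4
m=132: L̂ = -1.5 + 0.5·132 = 64.5; e = 68.3 − 64.5 = 3.8
m=135: L̂ = -1.5 + 0.5·135 = 66; e = 65.6 − 66 = -0.4
m=136: L̂ = -1.5 + 0.5·136 = 66.5; e = 62.7 − 66.5 = -3.8
Largest |e| is 6 at m = 66, residual -6.

m = 66, e = -6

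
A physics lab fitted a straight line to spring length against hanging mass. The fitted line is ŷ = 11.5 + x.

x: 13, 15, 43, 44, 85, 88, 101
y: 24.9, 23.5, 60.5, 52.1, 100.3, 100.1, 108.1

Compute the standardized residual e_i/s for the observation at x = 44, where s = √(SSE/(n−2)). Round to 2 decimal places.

-0.80

x=13: ŷ = 11.5 + 13 = 24.5; e = 24.9 − 24.5 = 0.4
x=15: ŷ = 11.5 + 15 = 26.5; e = 23.5 − 26.5 = -3
x=43: ŷ = 11.5 + 43 = 54.5; e = 60.5 − 54.5 = 6
x=44: ŷ = 11.5 + 44 = 55.5; e = 52.1 − 55.5 = -3.4
x=85: ŷ = 11.5 + 85 = 96.5; e = 100.3 − 96.5 = 3.8
x=88: ŷ = 11.5 + 88 = 99.5; e = 100.1 − 99.5 = 0.6
x=101: ŷ = 11.5 + 101 = 112.5; e = 108.1 − 112.5 = -4.4
SSE = 0.16 + 9 + 36 + 11.56 + 14.44 + 0.36 + 19.36 = 90.88
s = √(90.88/5) = 4.26333
e/s = -3.4 / 4.26333 = -0.80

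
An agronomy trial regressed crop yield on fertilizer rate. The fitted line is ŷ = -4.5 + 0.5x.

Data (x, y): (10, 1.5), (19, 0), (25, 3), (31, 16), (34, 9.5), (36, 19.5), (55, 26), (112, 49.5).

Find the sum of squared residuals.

SSE = 134

x=10: ŷ = -4.5 + 0.5·10 = 0.5; r = 1.5 − 0.5 = 1
x=19: ŷ = -4.5 + 0.5·19 = 5; r = 0 − 5 = -5
x=25: ŷ = -4.5 + 0.5·25 = 8; r = 3 − 8 = -5
x=31: ŷ = -4.5 + 0.5·31 = 11; r = 16 − 11 = 5
x=34: ŷ = -4.5 + 0.5·34 = 12.5; r = 9.5 − 12.5 = -3
x=36: ŷ = -4.5 + 0.5·36 = 13.5; r = 19.5 − 13.5 = 6
x=55: ŷ = -4.5 + 0.5·55 = 23; r = 26 − 23 = 3
x=112: ŷ = -4.5 + 0.5·112 = 51.5; r = 49.5 − 51.5 = -2
SSE = 1 + 25 + 25 + 25 + 9 + 36 + 9 + 4 = 134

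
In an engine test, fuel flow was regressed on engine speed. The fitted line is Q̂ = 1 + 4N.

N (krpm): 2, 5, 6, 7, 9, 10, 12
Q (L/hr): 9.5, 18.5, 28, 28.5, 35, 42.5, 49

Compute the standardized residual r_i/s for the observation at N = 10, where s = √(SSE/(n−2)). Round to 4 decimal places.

0.7151

N=2: Q̂ = 1 + 4·2 = 9; r = 9.5 − 9 = 0.5
N=5: Q̂ = 1 + 4·5 = 21; r = 18.5 − 21 = -2.5
N=6: Q̂ = 1 + 4·6 = 25; r = 28 − 25 = 3
N=7: Q̂ = 1 + 4·7 = 29; r = 28.5 − 29 = -0.5
N=9: Q̂ = 1 + 4·9 = 37; r = 35 − 37 = -2
N=10: Q̂ = 1 + 4·10 = 41; r = 42.5 − 41 = 1.5
N=12: Q̂ = 1 + 4·12 = 49; r = 49 − 49 = 0
SSE = 0.25 + 6.25 + 9 + 0.25 + 4 + 2.25 + 0 = 22
s = √(22/5) = 2.09762
r/s = 1.5 / 2.09762 = 0.7151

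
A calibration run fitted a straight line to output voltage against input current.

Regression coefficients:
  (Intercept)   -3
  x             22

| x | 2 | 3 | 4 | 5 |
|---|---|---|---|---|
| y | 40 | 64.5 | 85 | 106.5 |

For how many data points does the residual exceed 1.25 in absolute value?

x=2: ŷ = -3 + 22·2 = 41; e = 40 − 41 = -1
x=3: ŷ = -3 + 22·3 = 63; e = 64.5 − 63 = 1.5
x=4: ŷ = -3 + 22·4 = 85; e = 85 − 85 = 0
x=5: ŷ = -3 + 22·5 = 107; e = 106.5 − 107 = -0.5
|e| > 1.25: x=3 (|e|=1.5) → 1

1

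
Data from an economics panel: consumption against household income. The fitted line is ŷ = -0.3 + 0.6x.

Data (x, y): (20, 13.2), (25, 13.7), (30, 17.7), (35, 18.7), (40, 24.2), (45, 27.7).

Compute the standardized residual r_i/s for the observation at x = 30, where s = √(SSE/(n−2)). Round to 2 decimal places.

0.00

x=20: ŷ = -0.3 + 0.6·20 = 11.7; r = 13.2 − 11.7 = 1.5
x=25: ŷ = -0.3 + 0.6·25 = 14.7; r = 13.7 − 14.7 = -1
x=30: ŷ = -0.3 + 0.6·30 = 17.7; r = 17.7 − 17.7 = 0
x=35: ŷ = -0.3 + 0.6·35 = 20.7; r = 18.7 − 20.7 = -2
x=40: ŷ = -0.3 + 0.6·40 = 23.7; r = 24.2 − 23.7 = 0.5
x=45: ŷ = -0.3 + 0.6·45 = 26.7; r = 27.7 − 26.7 = 1
SSE = 2.25 + 1 + 0 + 4 + 0.25 + 1 = 8.5
s = √(8.5/4) = 1.45774
r/s = 0 / 1.45774 = 0.00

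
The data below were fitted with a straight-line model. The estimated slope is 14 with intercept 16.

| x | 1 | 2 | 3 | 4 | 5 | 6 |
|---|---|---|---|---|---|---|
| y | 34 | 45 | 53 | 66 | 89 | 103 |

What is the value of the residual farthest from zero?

x=1: ŷ = 16 + 14·1 = 30; r = 34 − 30 = 4
x=2: ŷ = 16 + 14·2 = 44; r = 45 − 44 = 1
x=3: ŷ = 16 + 14·3 = 58; r = 53 − 58 = -5
x=4: ŷ = 16 + 14·4 = 72; r = 66 − 72 = -6
x=5: ŷ = 16 + 14·5 = 86; r = 89 − 86 = 3
x=6: ŷ = 16 + 14·6 = 100; r = 103 − 100 = 3
Largest |r| is 6 at x = 4, residual -6.

r = -6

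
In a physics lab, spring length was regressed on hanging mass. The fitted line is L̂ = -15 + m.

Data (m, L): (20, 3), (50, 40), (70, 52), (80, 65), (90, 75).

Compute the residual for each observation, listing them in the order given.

m=20: L̂ = -15 + 20 = 5; r = 3 − 5 = -2
m=50: L̂ = -15 + 50 = 35; r = 40 − 35 = 5
m=70: L̂ = -15 + 70 = 55; r = 52 − 55 = -3
m=80: L̂ = -15 + 80 = 65; r = 65 − 65 = 0
m=90: L̂ = -15 + 90 = 75; r = 75 − 75 = 0

-2, 5, -3, 0, 0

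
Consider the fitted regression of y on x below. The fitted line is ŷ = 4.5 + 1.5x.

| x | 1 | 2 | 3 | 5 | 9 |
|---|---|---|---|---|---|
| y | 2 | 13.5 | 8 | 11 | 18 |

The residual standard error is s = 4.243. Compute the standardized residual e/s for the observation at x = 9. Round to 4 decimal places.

0.0000

ŷ = 4.5 + 1.5·9 = 18
e = 18 − 18 = 0
e/s = 0 / 4.243 = 0.0000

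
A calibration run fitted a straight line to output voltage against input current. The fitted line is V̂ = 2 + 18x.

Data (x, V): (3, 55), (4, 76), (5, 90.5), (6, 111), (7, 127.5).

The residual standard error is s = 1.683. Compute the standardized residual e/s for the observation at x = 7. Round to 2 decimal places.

V̂ = 2 + 18·7 = 128
e = 127.5 − 128 = -0.5
e/s = -0.5 / 1.683 = -0.30

-0.30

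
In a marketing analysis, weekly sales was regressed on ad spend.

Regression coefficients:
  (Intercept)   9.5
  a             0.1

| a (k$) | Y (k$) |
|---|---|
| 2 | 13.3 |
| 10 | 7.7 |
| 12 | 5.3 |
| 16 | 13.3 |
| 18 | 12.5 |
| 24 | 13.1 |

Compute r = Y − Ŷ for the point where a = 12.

r = -5.4

Ŷ = 9.5 + 0.1·12 = 10.7
r = 5.3 − 10.7 = -5.4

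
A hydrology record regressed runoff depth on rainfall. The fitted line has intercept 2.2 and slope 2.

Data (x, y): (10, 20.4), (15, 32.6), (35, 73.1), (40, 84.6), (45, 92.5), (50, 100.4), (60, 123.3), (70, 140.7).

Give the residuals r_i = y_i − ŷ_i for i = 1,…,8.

x=10: ŷ = 2.2 + 2·10 = 22.2; r = 20.4 − 22.2 = -1.8
x=15: ŷ = 2.2 + 2·15 = 32.2; r = 32.6 − 32.2 = 0.4
x=35: ŷ = 2.2 + 2·35 = 72.2; r = 73.1 − 72.2 = 0.9
x=40: ŷ = 2.2 + 2·40 = 82.2; r = 84.6 − 82.2 = 2.4
x=45: ŷ = 2.2 + 2·45 = 92.2; r = 92.5 − 92.2 = 0.3
x=50: ŷ = 2.2 + 2·50 = 102.2; r = 100.4 − 102.2 = -1.8
x=60: ŷ = 2.2 + 2·60 = 122.2; r = 123.3 − 122.2 = 1.1
x=70: ŷ = 2.2 + 2·70 = 142.2; r = 140.7 − 142.2 = -1.5

-1.8, 0.4, 0.9, 2.4, 0.3, -1.8, 1.1, -1.5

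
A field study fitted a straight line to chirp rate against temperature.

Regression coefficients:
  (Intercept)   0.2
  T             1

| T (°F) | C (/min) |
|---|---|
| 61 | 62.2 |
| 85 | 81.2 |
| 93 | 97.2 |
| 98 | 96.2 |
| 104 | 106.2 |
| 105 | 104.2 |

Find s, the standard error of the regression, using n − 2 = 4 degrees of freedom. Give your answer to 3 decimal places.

T=61: Ĉ = 0.2 + 61 = 61.2; r = 62.2 − 61.2 = 1
T=85: Ĉ = 0.2 + 85 = 85.2; r = 81.2 − 85.2 = -4
T=93: Ĉ = 0.2 + 93 = 93.2; r = 97.2 − 93.2 = 4
T=98: Ĉ = 0.2 + 98 = 98.2; r = 96.2 − 98.2 = -2
T=104: Ĉ = 0.2 + 104 = 104.2; r = 106.2 − 104.2 = 2
T=105: Ĉ = 0.2 + 105 = 105.2; r = 104.2 − 105.2 = -1
SSE = 1 + 16 + 16 + 4 + 4 + 1 = 42
s = √(42/4) = √10.5 ≈ 3.240

s = 3.240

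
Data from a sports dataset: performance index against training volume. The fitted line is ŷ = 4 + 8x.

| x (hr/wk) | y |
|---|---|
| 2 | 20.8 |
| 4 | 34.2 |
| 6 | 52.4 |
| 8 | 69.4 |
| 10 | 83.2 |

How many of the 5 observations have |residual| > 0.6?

x=2: ŷ = 4 + 8·2 = 20; e = 20.8 − 20 = 0.8
x=4: ŷ = 4 + 8·4 = 36; e = 34.2 − 36 = -1.8
x=6: ŷ = 4 + 8·6 = 52; e = 52.4 − 52 = 0.4
x=8: ŷ = 4 + 8·8 = 68; e = 69.4 − 68 = 1.4
x=10: ŷ = 4 + 8·10 = 84; e = 83.2 − 84 = -0.8
|e| > 0.6: x=2 (|e|=0.8), x=4 (|e|=1.8), x=8 (|e|=1.4), x=10 (|e|=0.8) → 4

4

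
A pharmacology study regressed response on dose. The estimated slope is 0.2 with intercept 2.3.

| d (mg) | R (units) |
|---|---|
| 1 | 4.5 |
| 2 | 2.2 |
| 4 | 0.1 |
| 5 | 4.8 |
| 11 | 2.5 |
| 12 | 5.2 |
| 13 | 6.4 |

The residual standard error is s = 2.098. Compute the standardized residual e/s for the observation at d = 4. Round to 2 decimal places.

-1.43

R̂ = 2.3 + 0.2·4 = 3.1
e = 0.1 − 3.1 = -3
e/s = -3 / 2.098 = -1.43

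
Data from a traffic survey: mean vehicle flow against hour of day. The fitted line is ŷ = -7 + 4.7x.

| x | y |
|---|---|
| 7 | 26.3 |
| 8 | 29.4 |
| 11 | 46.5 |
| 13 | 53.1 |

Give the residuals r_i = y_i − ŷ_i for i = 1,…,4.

x=7: ŷ = -7 + 4.7·7 = 25.9; r = 26.3 − 25.9 = 0.4
x=8: ŷ = -7 + 4.7·8 = 30.6; r = 29.4 − 30.6 = -1.2
x=11: ŷ = -7 + 4.7·11 = 44.7; r = 46.5 − 44.7 = 1.8
x=13: ŷ = -7 + 4.7·13 = 54.1; r = 53.1 − 54.1 = -1

0.4, -1.2, 1.8, -1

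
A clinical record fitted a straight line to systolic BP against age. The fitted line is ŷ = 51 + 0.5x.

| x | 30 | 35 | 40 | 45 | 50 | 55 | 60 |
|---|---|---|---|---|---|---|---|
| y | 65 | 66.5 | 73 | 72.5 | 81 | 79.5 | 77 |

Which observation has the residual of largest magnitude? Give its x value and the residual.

x=30: ŷ = 51 + 0.5·30 = 66; e = 65 − 66 = -1
x=35: ŷ = 51 + 0.5·35 = 68.5; e = 66.5 − 68.5 = -2
x=40: ŷ = 51 + 0.5·40 = 71; e = 73 − 71 = 2
x=45: ŷ = 51 + 0.5·45 = 73.5; e = 72.5 − 73.5 = -1
x=50: ŷ = 51 + 0.5·50 = 76; e = 81 − 76 = 5
x=55: ŷ = 51 + 0.5·55 = 78.5; e = 79.5 − 78.5 = 1
x=60: ŷ = 51 + 0.5·60 = 81; e = 77 − 81 = -4
Largest |e| is 5 at x = 50, residual 5.

x = 50, e = 5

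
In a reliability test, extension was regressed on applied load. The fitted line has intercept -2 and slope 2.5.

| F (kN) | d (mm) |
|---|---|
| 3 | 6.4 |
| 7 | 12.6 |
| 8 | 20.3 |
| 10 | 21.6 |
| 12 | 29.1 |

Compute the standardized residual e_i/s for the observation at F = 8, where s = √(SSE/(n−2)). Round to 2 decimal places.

F=3: d̂ = -2 + 2.5·3 = 5.5; e = 6.4 − 5.5 = 0.9
F=7: d̂ = -2 + 2.5·7 = 15.5; e = 12.6 − 15.5 = -2.9
F=8: d̂ = -2 + 2.5·8 = 18; e = 20.3 − 18 = 2.3
F=10: d̂ = -2 + 2.5·10 = 23; e = 21.6 − 23 = -1.4
F=12: d̂ = -2 + 2.5·12 = 28; e = 29.1 − 28 = 1.1
SSE = 0.81 + 8.41 + 5.29 + 1.96 + 1.21 = 17.68
s = √(17.68/3) = 2.42762
e/s = 2.3 / 2.42762 = 0.95

0.95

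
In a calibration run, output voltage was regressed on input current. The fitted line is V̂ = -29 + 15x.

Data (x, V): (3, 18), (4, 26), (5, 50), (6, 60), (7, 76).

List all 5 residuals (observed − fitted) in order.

2, -5, 4, -1, 0

x=3: V̂ = -29 + 15·3 = 16; r = 18 − 16 = 2
x=4: V̂ = -29 + 15·4 = 31; r = 26 − 31 = -5
x=5: V̂ = -29 + 15·5 = 46; r = 50 − 46 = 4
x=6: V̂ = -29 + 15·6 = 61; r = 60 − 61 = -1
x=7: V̂ = -29 + 15·7 = 76; r = 76 − 76 = 0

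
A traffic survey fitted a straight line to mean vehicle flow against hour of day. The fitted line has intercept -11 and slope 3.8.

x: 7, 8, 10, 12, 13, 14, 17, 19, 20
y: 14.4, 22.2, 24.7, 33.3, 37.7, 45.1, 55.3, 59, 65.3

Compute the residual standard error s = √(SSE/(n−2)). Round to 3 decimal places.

x=7: ŷ = -11 + 3.8·7 = 15.6; e = 14.4 − 15.6 = -1.2
x=8: ŷ = -11 + 3.8·8 = 19.4; e = 22.2 − 19.4 = 2.8
x=10: ŷ = -11 + 3.8·10 = 27; e = 24.7 − 27 = -2.3
x=12: ŷ = -11 + 3.8·12 = 34.6; e = 33.3 − 34.6 = -1.3
x=13: ŷ = -11 + 3.8·13 = 38.4; e = 37.7 − 38.4 = -0.7
x=14: ŷ = -11 + 3.8·14 = 42.2; e = 45.1 − 42.2 = 2.9
x=17: ŷ = -11 + 3.8·17 = 53.6; e = 55.3 − 53.6 = 1.7
x=19: ŷ = -11 + 3.8·19 = 61.2; e = 59 − 61.2 = -2.2
x=20: ŷ = -11 + 3.8·20 = 65; e = 65.3 − 65 = 0.3
SSE = 1.44 + 7.84 + 5.29 + 1.69 + 0.49 + 8.41 + 2.89 + 4.84 + 0.09 = 32.98
s = √(32.98/7) = √4.71143 ≈ 2.171

s = 2.171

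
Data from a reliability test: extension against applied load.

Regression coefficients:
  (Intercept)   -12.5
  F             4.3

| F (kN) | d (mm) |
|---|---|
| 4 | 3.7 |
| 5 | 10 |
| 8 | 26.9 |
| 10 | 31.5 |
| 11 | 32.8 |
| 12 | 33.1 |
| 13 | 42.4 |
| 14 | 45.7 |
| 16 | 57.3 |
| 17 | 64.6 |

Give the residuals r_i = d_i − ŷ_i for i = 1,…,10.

-1, 1, 5, 1, -2, -6, -1, -2, 1, 4

F=4: ŷ = -12.5 + 4.3·4 = 4.7; r = 3.7 − 4.7 = -1
F=5: ŷ = -12.5 + 4.3·5 = 9; r = 10 − 9 = 1
F=8: ŷ = -12.5 + 4.3·8 = 21.9; r = 26.9 − 21.9 = 5
F=10: ŷ = -12.5 + 4.3·10 = 30.5; r = 31.5 − 30.5 = 1
F=11: ŷ = -12.5 + 4.3·11 = 34.8; r = 32.8 − 34.8 = -2
F=12: ŷ = -12.5 + 4.3·12 = 39.1; r = 33.1 − 39.1 = -6
F=13: ŷ = -12.5 + 4.3·13 = 43.4; r = 42.4 − 43.4 = -1
F=14: ŷ = -12.5 + 4.3·14 = 47.7; r = 45.7 − 47.7 = -2
F=16: ŷ = -12.5 + 4.3·16 = 56.3; r = 57.3 − 56.3 = 1
F=17: ŷ = -12.5 + 4.3·17 = 60.6; r = 64.6 − 60.6 = 4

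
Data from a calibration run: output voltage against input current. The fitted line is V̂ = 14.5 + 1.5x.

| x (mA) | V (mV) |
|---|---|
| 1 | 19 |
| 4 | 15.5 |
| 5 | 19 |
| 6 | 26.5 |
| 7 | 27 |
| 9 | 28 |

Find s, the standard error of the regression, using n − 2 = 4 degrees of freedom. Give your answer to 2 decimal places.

s = 3.74

x=1: V̂ = 14.5 + 1.5·1 = 16; r = 19 − 16 = 3
x=4: V̂ = 14.5 + 1.5·4 = 20.5; r = 15.5 − 20.5 = -5
x=5: V̂ = 14.5 + 1.5·5 = 22; r = 19 − 22 = -3
x=6: V̂ = 14.5 + 1.5·6 = 23.5; r = 26.5 − 23.5 = 3
x=7: V̂ = 14.5 + 1.5·7 = 25; r = 27 − 25 = 2
x=9: V̂ = 14.5 + 1.5·9 = 28; r = 28 − 28 = 0
SSE = 9 + 25 + 9 + 9 + 4 + 0 = 56
s = √(56/4) = √14 ≈ 3.74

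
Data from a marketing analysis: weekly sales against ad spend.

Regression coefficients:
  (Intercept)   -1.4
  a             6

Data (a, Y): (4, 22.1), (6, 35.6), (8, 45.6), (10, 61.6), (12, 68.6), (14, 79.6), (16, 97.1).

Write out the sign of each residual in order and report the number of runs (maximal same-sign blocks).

6 runs

a=4: ŷ = -1.4 + 6·4 = 22.6; e = 22.1 − 22.6 = -0.5
a=6: ŷ = -1.4 + 6·6 = 34.6; e = 35.6 − 34.6 = 1
a=8: ŷ = -1.4 + 6·8 = 46.6; e = 45.6 − 46.6 = -1
a=10: ŷ = -1.4 + 6·10 = 58.6; e = 61.6 − 58.6 = 3
a=12: ŷ = -1.4 + 6·12 = 70.6; e = 68.6 − 70.6 = -2
a=14: ŷ = -1.4 + 6·14 = 82.6; e = 79.6 − 82.6 = -3
a=16: ŷ = -1.4 + 6·16 = 94.6; e = 97.1 − 94.6 = 2.5
Signs: − + − + − − +
Runs: −×1, +×1, −×1, +×1, −×2, +×1 → 6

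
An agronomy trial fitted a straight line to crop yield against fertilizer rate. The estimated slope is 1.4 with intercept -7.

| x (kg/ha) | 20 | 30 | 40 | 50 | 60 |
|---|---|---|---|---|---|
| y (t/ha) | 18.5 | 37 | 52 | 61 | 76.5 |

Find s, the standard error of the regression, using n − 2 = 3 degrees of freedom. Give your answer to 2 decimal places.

x=20: ŷ = -7 + 1.4·20 = 21; e = 18.5 − 21 = -2.5
x=30: ŷ = -7 + 1.4·30 = 35; e = 37 − 35 = 2
x=40: ŷ = -7 + 1.4·40 = 49; e = 52 − 49 = 3
x=50: ŷ = -7 + 1.4·50 = 63; e = 61 − 63 = -2
x=60: ŷ = -7 + 1.4·60 = 77; e = 76.5 − 77 = -0.5
SSE = 6.25 + 4 + 9 + 4 + 0.25 = 23.5
s = √(23.5/3) = √7.83333 ≈ 2.80

s = 2.80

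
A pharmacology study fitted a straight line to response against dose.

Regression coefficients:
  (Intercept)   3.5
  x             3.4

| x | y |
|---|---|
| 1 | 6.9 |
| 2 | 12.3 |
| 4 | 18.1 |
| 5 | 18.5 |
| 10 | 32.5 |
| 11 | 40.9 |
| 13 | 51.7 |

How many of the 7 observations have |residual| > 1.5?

4

x=1: ŷ = 3.5 + 3.4·1 = 6.9; e = 6.9 − 6.9 = 0
x=2: ŷ = 3.5 + 3.4·2 = 10.3; e = 12.3 − 10.3 = 2
x=4: ŷ = 3.5 + 3.4·4 = 17.1; e = 18.1 − 17.1 = 1
x=5: ŷ = 3.5 + 3.4·5 = 20.5; e = 18.5 − 20.5 = -2
x=10: ŷ = 3.5 + 3.4·10 = 37.5; e = 32.5 − 37.5 = -5
x=11: ŷ = 3.5 + 3.4·11 = 40.9; e = 40.9 − 40.9 = 0
x=13: ŷ = 3.5 + 3.4·13 = 47.7; e = 51.7 − 47.7 = 4
|e| > 1.5: x=2 (|e|=2), x=5 (|e|=2), x=10 (|e|=5), x=13 (|e|=4) → 4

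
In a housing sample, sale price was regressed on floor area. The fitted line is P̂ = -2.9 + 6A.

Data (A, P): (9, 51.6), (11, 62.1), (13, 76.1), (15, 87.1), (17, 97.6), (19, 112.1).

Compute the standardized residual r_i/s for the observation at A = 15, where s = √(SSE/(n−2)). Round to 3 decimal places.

0.000

A=9: P̂ = -2.9 + 6·9 = 51.1; r = 51.6 − 51.1 = 0.5
A=11: P̂ = -2.9 + 6·11 = 63.1; r = 62.1 − 63.1 = -1
A=13: P̂ = -2.9 + 6·13 = 75.1; r = 76.1 − 75.1 = 1
A=15: P̂ = -2.9 + 6·15 = 87.1; r = 87.1 − 87.1 = 0
A=17: P̂ = -2.9 + 6·17 = 99.1; r = 97.6 − 99.1 = -1.5
A=19: P̂ = -2.9 + 6·19 = 111.1; r = 112.1 − 111.1 = 1
SSE = 0.25 + 1 + 1 + 0 + 2.25 + 1 = 5.5
s = √(5.5/4) = 1.1726
r/s = 0 / 1.1726 = 0.000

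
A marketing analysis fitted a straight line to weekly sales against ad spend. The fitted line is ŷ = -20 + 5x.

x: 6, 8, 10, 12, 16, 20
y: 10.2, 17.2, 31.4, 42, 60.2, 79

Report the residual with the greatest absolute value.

r = -2.8

x=6: ŷ = -20 + 5·6 = 10; r = 10.2 − 10 = 0.2
x=8: ŷ = -20 + 5·8 = 20; r = 17.2 − 20 = -2.8
x=10: ŷ = -20 + 5·10 = 30; r = 31.4 − 30 = 1.4
x=12: ŷ = -20 + 5·12 = 40; r = 42 − 40 = 2
x=16: ŷ = -20 + 5·16 = 60; r = 60.2 − 60 = 0.2
x=20: ŷ = -20 + 5·20 = 80; r = 79 − 80 = -1
Largest |r| is 2.8 at x = 8, residual -2.8.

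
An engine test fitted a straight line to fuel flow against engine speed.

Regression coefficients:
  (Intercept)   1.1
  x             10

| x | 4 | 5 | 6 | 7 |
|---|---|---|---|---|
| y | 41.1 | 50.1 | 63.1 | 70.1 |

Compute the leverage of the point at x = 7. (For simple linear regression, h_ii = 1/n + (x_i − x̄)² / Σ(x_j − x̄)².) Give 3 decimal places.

h = 0.700

x̄ = (4 + 5 + 6 + 7)/4 = 5.5
Σ(x − x̄)² = 2.25 + 0.25 + 0.25 + 2.25 = 5
h = 1/4 + (1.5)²/5 = 0.25 + 0.45 = 0.700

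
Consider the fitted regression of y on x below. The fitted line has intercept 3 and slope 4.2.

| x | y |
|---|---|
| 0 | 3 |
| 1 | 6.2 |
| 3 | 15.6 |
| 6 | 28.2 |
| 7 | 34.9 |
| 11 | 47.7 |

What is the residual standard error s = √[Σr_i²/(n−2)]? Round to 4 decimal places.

x=0: ŷ = 3 + 4.2·0 = 3; r = 3 − 3 = 0
x=1: ŷ = 3 + 4.2·1 = 7.2; r = 6.2 − 7.2 = -1
x=3: ŷ = 3 + 4.2·3 = 15.6; r = 15.6 − 15.6 = 0
x=6: ŷ = 3 + 4.2·6 = 28.2; r = 28.2 − 28.2 = 0
x=7: ŷ = 3 + 4.2·7 = 32.4; r = 34.9 − 32.4 = 2.5
x=11: ŷ = 3 + 4.2·11 = 49.2; r = 47.7 − 49.2 = -1.5
SSE = 0 + 1 + 0 + 0 + 6.25 + 2.25 = 9.5
s = √(9.5/4) = √2.375 ≈ 1.5411

s = 1.5411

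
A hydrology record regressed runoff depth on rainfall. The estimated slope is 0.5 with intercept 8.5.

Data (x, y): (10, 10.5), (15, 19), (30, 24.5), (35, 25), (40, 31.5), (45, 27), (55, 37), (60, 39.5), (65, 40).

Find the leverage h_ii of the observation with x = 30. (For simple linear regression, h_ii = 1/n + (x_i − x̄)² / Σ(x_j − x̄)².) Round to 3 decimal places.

h = 0.142

x̄ = (10 + 15 + 30 + 35 + 40 + 45 + 55 + 60 + 65)/9 = 39.4444
Σ(x − x̄)² = 866.975 + 597.531 + 89.1975 + 19.7531 + 0.308642 + 30.8642 + 241.975 + 422.531 + 653.086 = 2922.22
h = 1/9 + (-9.44444)²/2922.22 = 0.111111 + 0.0305239 = 0.142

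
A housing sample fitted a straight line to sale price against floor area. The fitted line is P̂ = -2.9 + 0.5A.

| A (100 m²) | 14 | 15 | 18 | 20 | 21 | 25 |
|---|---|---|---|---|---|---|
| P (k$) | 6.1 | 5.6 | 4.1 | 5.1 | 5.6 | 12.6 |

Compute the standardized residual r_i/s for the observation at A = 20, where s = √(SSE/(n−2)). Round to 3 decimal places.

A=14: P̂ = -2.9 + 0.5·14 = 4.1; r = 6.1 − 4.1 = 2
A=15: P̂ = -2.9 + 0.5·15 = 4.6; r = 5.6 − 4.6 = 1
A=18: P̂ = -2.9 + 0.5·18 = 6.1; r = 4.1 − 6.1 = -2
A=20: P̂ = -2.9 + 0.5·20 = 7.1; r = 5.1 − 7.1 = -2
A=21: P̂ = -2.9 + 0.5·21 = 7.6; r = 5.6 − 7.6 = -2
A=25: P̂ = -2.9 + 0.5·25 = 9.6; r = 12.6 − 9.6 = 3
SSE = 4 + 1 + 4 + 4 + 4 + 9 = 26
s = √(26/4) = 2.54951
r/s = -2 / 2.54951 = -0.784

-0.784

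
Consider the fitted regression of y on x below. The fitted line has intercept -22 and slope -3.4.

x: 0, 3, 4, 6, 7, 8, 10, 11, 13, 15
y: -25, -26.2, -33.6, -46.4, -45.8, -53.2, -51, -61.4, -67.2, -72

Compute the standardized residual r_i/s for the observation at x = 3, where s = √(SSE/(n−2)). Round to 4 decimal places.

x=0: ŷ = -22 − 3.4·0 = -22; r = -25 − (-22) = -3
x=3: ŷ = -22 − 3.4·3 = -32.2; r = -26.2 − (-32.2) = 6
x=4: ŷ = -22 − 3.4·4 = -35.6; r = -33.6 − (-35.6) = 2
x=6: ŷ = -22 − 3.4·6 = -42.4; r = -46.4 − (-42.4) = -4
x=7: ŷ = -22 − 3.4·7 = -45.8; r = -45.8 − (-45.8) = 0
x=8: ŷ = -22 − 3.4·8 = -49.2; r = -53.2 − (-49.2) = -4
x=10: ŷ = -22 − 3.4·10 = -56; r = -51 − (-56) = 5
x=11: ŷ = -22 − 3.4·11 = -59.4; r = -61.4 − (-59.4) = -2
x=13: ŷ = -22 − 3.4·13 = -66.2; r = -67.2 − (-66.2) = -1
x=15: ŷ = -22 − 3.4·15 = -73; r = -72 − (-73) = 1
SSE = 9 + 36 + 4 + 16 + 0 + 16 + 25 + 4 + 1 + 1 = 112
s = √(112/8) = 3.74166
r/s = 6 / 3.74166 = 1.6036

1.6036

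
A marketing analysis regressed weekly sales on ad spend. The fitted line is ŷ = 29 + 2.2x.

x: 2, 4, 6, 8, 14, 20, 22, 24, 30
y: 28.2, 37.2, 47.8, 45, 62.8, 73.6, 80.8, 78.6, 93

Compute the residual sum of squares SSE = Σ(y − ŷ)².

x=2: ŷ = 29 + 2.2·2 = 33.4; e = 28.2 − 33.4 = -5.2
x=4: ŷ = 29 + 2.2·4 = 37.8; e = 37.2 − 37.8 = -0.6
x=6: ŷ = 29 + 2.2·6 = 42.2; e = 47.8 − 42.2 = 5.6
x=8: ŷ = 29 + 2.2·8 = 46.6; e = 45 − 46.6 = -1.6
x=14: ŷ = 29 + 2.2·14 = 59.8; e = 62.8 − 59.8 = 3
x=20: ŷ = 29 + 2.2·20 = 73; e = 73.6 − 73 = 0.6
x=22: ŷ = 29 + 2.2·22 = 77.4; e = 80.8 − 77.4 = 3.4
x=24: ŷ = 29 + 2.2·24 = 81.8; e = 78.6 − 81.8 = -3.2
x=30: ŷ = 29 + 2.2·30 = 95; e = 93 − 95 = -2
SSE = 27.04 + 0.36 + 31.36 + 2.56 + 9 + 0.36 + 11.56 + 10.24 + 4 = 96.48

SSE = 96.48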